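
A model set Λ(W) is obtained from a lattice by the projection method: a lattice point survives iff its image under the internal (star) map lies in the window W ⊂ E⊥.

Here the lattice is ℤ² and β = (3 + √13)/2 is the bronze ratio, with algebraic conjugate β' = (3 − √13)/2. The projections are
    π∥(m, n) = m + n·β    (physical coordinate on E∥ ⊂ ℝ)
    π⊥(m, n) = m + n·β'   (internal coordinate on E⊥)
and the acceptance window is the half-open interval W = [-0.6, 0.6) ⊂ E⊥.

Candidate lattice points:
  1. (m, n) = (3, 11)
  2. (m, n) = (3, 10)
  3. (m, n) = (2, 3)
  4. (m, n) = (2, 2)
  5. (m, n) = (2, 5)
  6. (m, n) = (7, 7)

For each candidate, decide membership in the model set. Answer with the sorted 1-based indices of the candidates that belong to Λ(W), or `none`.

1, 2, 5

Compute β' = (3−√13)/2 = -0.3028, so π⊥(m,n) = m -0.3028·n.
[1] lift (3,11): star map gives -0.3305; window check -0.6 ≤ -0.3305 < 0.6 is true → IN Λ
[2] lift (3,10): star map gives -0.0278; window check -0.6 ≤ -0.0278 < 0.6 is true → IN Λ
[3] lift (2,3): star map gives 1.0917; window check -0.6 ≤ 1.0917 < 0.6 is false → out
[4] lift (2,2): star map gives 1.3944; window check -0.6 ≤ 1.3944 < 0.6 is false → out
[5] lift (2,5): star map gives 0.4861; window check -0.6 ≤ 0.4861 < 0.6 is true → IN Λ
[6] lift (7,7): star map gives 4.8806; window check -0.6 ≤ 4.8806 < 0.6 is false → out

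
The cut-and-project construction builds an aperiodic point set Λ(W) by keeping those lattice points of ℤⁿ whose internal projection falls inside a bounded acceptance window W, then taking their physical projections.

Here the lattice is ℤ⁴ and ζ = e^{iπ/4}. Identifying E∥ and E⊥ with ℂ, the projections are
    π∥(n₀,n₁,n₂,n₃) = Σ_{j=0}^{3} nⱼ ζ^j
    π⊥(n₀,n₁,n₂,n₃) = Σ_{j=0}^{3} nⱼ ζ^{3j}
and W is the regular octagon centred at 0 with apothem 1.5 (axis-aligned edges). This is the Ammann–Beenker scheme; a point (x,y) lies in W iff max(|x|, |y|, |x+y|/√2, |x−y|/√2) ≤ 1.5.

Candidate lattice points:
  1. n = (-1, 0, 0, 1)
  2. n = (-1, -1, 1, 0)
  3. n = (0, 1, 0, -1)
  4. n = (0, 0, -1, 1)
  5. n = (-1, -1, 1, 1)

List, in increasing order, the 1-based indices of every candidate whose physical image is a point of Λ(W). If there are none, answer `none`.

Internal map: ζ^{3j} for j=0..3 gives (1,0), (−√2/2,√2/2), (0,−1), (√2/2,√2/2).
candidate 1: n = (-1, 0, 0, 1) → π⊥ ≈ (-0.292893, +0.707107); max(|x|,|y|,|x±y|/√2) = 0.707107 ≤ 1.5 ⇒ ∈ W
candidate 2: n = (-1, -1, 1, 0) → π⊥ ≈ (-0.292893, -1.707107); max(|x|,|y|,|x±y|/√2) = 1.707107 > 1.5 ⇒ ∉ W
candidate 3: n = (0, 1, 0, -1) → π⊥ ≈ (-1.414214, +0.000000); max(|x|,|y|,|x±y|/√2) = 1.414214 ≤ 1.5 ⇒ ∈ W
candidate 4: n = (0, 0, -1, 1) → π⊥ ≈ (+0.707107, +1.707107); max(|x|,|y|,|x±y|/√2) = 1.707107 > 1.5 ⇒ ∉ W
candidate 5: n = (-1, -1, 1, 1) → π⊥ ≈ (+0.414214, -1.000000); max(|x|,|y|,|x±y|/√2) = 1.000000 ≤ 1.5 ⇒ ∈ W

1, 3, 5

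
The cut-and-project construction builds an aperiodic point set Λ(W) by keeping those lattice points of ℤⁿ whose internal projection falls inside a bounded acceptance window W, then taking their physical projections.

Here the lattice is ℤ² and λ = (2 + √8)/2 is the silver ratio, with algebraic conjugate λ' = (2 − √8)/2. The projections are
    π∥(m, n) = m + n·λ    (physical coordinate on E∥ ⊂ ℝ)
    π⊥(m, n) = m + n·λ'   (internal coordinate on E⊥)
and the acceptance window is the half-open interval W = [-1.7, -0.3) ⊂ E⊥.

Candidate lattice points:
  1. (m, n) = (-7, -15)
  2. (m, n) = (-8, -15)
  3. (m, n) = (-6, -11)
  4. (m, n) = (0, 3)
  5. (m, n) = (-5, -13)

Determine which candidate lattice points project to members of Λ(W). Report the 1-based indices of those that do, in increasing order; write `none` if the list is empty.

1, 3, 4

Compute λ' = (2−√8)/2 = -0.414214, so π⊥(m,n) = m -0.414214·n.
#1 (-7,-15): internal coord -7 + (-15)·λ' = -0.786797; -0.786797 ∈ [-1.7, -0.3) → IN Λ
#2 (-8,-15): internal coord -8 + (-15)·λ' = -1.786797; -1.786797 ∉ [-1.7, -0.3) → out
#3 (-6,-11): internal coord -6 + (-11)·λ' = -1.443651; -1.443651 ∈ [-1.7, -0.3) → IN Λ
#4 (0,3): internal coord 0 + (3)·λ' = -1.242641; -1.242641 ∈ [-1.7, -0.3) → IN Λ
#5 (-5,-13): internal coord -5 + (-13)·λ' = +0.384776; +0.384776 ∉ [-1.7, -0.3) → out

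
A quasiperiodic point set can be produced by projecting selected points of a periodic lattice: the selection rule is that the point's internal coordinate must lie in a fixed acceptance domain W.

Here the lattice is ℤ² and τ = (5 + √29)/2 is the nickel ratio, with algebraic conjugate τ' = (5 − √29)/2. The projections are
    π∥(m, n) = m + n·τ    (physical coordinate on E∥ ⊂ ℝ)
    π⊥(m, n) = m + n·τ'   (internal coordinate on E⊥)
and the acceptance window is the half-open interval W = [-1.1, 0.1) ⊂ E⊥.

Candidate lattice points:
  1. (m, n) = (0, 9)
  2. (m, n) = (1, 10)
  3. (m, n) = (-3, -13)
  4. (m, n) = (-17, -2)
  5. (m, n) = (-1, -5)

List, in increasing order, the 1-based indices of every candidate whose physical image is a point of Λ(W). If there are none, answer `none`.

τ' = (5−√29)/2 ≈ -0.192582.
[1] lift (0,9): star map gives -1.733242; window check -1.1 ≤ -1.733242 < 0.1 is false → out
[2] lift (1,10): star map gives -0.925824; window check -1.1 ≤ -0.925824 < 0.1 is true → IN Λ
[3] lift (-3,-13): star map gives -0.496429; window check -1.1 ≤ -0.496429 < 0.1 is true → IN Λ
[4] lift (-17,-2): star map gives -16.614835; window check -1.1 ≤ -16.614835 < 0.1 is false → out
[5] lift (-1,-5): star map gives -0.037088; window check -1.1 ≤ -0.037088 < 0.1 is true → IN Λ

2, 3, 5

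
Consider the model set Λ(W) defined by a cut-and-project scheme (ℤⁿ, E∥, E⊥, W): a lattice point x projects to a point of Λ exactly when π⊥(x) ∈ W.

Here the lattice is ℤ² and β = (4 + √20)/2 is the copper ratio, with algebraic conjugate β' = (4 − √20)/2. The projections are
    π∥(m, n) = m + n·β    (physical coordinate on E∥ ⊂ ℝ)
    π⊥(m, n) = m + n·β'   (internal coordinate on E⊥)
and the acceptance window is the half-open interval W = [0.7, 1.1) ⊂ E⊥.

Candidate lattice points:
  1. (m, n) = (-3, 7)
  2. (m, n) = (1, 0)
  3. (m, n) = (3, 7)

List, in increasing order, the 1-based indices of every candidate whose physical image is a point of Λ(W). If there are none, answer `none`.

Numerically β ≈ 4.2361 and β' = −1/β ≈ -0.2361.
[1] lift (-3,7): star map gives -4.6525; window check 0.7 ≤ -4.6525 < 1.1 is false → out
[2] lift (1,0): star map gives 1.0000; window check 0.7 ≤ 1.0000 < 1.1 is true → IN Λ
[3] lift (3,7): star map gives 1.3475; window check 0.7 ≤ 1.3475 < 1.1 is false → out

2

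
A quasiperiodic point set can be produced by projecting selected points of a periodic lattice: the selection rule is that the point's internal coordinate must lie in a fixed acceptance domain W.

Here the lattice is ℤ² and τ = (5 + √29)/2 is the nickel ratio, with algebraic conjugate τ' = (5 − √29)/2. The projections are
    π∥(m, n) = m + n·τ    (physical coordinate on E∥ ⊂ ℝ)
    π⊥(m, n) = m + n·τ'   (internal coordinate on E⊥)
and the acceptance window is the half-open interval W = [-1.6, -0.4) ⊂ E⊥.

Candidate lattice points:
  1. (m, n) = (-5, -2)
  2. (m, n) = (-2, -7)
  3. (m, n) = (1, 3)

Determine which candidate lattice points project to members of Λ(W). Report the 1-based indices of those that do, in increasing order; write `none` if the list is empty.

2

Numerically τ ≈ 5.19258 and τ' = −1/τ ≈ -0.19258.
#1 (-5,-2): internal coord -5 + (-2)·τ' = -4.61484; -4.61484 ∉ [-1.6, -0.4) → out
#2 (-2,-7): internal coord -2 + (-7)·τ' = -0.65192; -0.65192 ∈ [-1.6, -0.4) → IN Λ
#3 (1,3): internal coord 1 + (3)·τ' = +0.42225; +0.42225 ∉ [-1.6, -0.4) → out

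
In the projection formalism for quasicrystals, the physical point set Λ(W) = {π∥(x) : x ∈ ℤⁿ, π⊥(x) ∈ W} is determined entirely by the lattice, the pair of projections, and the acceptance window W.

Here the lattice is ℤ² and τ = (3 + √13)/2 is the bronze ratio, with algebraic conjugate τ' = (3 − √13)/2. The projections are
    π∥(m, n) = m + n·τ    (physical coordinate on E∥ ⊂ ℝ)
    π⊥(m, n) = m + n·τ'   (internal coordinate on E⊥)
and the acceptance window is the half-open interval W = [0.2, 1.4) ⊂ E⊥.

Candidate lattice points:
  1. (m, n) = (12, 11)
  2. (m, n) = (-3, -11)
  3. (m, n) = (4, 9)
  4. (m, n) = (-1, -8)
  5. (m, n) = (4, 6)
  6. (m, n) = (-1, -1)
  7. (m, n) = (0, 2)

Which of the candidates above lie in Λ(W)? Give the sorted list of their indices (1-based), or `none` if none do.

Numerically τ ≈ 3.30278 and τ' = −1/τ ≈ -0.30278.
#1 (12,11): internal coord 12 + (11)·τ' = +8.66947; +8.66947 ∉ [0.2, 1.4) → out
#2 (-3,-11): internal coord -3 + (-11)·τ' = +0.33053; +0.33053 ∈ [0.2, 1.4) → IN Λ
#3 (4,9): internal coord 4 + (9)·τ' = +1.27502; +1.27502 ∈ [0.2, 1.4) → IN Λ
#4 (-1,-8): internal coord -1 + (-8)·τ' = +1.42221; +1.42221 ∉ [0.2, 1.4) → out
#5 (4,6): internal coord 4 + (6)·τ' = +2.18335; +2.18335 ∉ [0.2, 1.4) → out
#6 (-1,-1): internal coord -1 + (-1)·τ' = -0.69722; -0.69722 ∉ [0.2, 1.4) → out
#7 (0,2): internal coord 0 + (2)·τ' = -0.60555; -0.60555 ∉ [0.2, 1.4) → out

2, 3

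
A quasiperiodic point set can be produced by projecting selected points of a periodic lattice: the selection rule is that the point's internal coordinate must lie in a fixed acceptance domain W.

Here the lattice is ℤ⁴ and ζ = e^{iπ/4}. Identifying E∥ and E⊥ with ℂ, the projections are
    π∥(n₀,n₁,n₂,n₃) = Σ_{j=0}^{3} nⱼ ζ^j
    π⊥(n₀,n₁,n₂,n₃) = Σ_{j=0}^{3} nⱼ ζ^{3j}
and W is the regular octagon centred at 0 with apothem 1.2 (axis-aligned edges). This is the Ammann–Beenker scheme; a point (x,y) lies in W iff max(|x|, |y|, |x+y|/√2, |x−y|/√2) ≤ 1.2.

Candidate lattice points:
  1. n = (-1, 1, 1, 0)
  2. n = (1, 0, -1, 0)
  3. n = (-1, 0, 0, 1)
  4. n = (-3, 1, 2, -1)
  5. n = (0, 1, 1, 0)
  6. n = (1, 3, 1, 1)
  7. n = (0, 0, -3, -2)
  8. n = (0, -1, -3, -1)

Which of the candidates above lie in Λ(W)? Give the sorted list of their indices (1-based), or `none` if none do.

3, 5

π⊥(n) = n₀ + n₁ζ³ + n₂ζ⁶ + n₃ζ⁹ where ζ = e^{iπ/4}.
candidate 1: n = (-1, 1, 1, 0) → π⊥ ≈ (-1.7071, -0.2929); max(|x|,|y|,|x±y|/√2) = 1.7071 > 1.2 ⇒ ∉ W
candidate 2: n = (1, 0, -1, 0) → π⊥ ≈ (+1.0000, +1.0000); max(|x|,|y|,|x±y|/√2) = 1.4142 > 1.2 ⇒ ∉ W
candidate 3: n = (-1, 0, 0, 1) → π⊥ ≈ (-0.2929, +0.7071); max(|x|,|y|,|x±y|/√2) = 0.7071 ≤ 1.2 ⇒ ∈ W
candidate 4: n = (-3, 1, 2, -1) → π⊥ ≈ (-4.4142, -2.0000); max(|x|,|y|,|x±y|/√2) = 4.5355 > 1.2 ⇒ ∉ W
candidate 5: n = (0, 1, 1, 0) → π⊥ ≈ (-0.7071, -0.2929); max(|x|,|y|,|x±y|/√2) = 0.7071 ≤ 1.2 ⇒ ∈ W
candidate 6: n = (1, 3, 1, 1) → π⊥ ≈ (-0.4142, +1.8284); max(|x|,|y|,|x±y|/√2) = 1.8284 > 1.2 ⇒ ∉ W
candidate 7: n = (0, 0, -3, -2) → π⊥ ≈ (-1.4142, +1.5858); max(|x|,|y|,|x±y|/√2) = 2.1213 > 1.2 ⇒ ∉ W
candidate 8: n = (0, -1, -3, -1) → π⊥ ≈ (+0.0000, +1.5858); max(|x|,|y|,|x±y|/√2) = 1.5858 > 1.2 ⇒ ∉ W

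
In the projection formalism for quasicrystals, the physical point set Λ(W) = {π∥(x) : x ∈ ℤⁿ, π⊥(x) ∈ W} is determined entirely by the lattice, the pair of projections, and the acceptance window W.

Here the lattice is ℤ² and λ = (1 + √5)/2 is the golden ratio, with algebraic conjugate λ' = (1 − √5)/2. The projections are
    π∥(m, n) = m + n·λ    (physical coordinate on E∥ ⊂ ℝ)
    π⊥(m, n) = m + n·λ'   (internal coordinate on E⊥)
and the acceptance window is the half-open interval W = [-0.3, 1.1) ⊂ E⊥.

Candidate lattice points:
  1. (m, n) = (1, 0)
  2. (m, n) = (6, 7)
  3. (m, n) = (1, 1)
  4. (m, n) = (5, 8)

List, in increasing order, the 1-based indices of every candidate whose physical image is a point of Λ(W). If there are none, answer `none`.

1, 3, 4

λ' = (1−√5)/2 ≈ -0.6180.
[1] lift (1,0): star map gives 1.0000; window check -0.3 ≤ 1.0000 < 1.1 is true → IN Λ
[2] lift (6,7): star map gives 1.6738; window check -0.3 ≤ 1.6738 < 1.1 is false → out
[3] lift (1,1): star map gives 0.3820; window check -0.3 ≤ 0.3820 < 1.1 is true → IN Λ
[4] lift (5,8): star map gives 0.0557; window check -0.3 ≤ 0.0557 < 1.1 is true → IN Λ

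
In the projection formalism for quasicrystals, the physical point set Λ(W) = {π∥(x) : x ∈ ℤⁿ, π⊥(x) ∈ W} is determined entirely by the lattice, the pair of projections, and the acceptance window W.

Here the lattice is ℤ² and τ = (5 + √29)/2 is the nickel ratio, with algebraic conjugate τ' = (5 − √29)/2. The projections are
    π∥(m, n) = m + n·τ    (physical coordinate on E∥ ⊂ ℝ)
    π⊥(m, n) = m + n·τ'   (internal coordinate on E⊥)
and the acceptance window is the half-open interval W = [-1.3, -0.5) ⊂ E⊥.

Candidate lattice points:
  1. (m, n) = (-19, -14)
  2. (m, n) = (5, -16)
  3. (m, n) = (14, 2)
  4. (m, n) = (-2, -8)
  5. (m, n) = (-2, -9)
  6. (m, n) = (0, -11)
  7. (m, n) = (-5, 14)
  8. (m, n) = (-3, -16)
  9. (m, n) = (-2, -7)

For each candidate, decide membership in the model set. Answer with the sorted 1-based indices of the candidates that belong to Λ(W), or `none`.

9

Compute τ' = (5−√29)/2 = -0.19258, so π⊥(m,n) = m -0.19258·n.
[1] lift (-19,-14): star map gives -16.30385; window check -1.3 ≤ -16.30385 < -0.5 is false → out
[2] lift (5,-16): star map gives 8.08132; window check -1.3 ≤ 8.08132 < -0.5 is false → out
[3] lift (14,2): star map gives 13.61484; window check -1.3 ≤ 13.61484 < -0.5 is false → out
[4] lift (-2,-8): star map gives -0.45934; window check -1.3 ≤ -0.45934 < -0.5 is false → out
[5] lift (-2,-9): star map gives -0.26676; window check -1.3 ≤ -0.26676 < -0.5 is false → out
[6] lift (0,-11): star map gives 2.11841; window check -1.3 ≤ 2.11841 < -0.5 is false → out
[7] lift (-5,14): star map gives -7.69615; window check -1.3 ≤ -7.69615 < -0.5 is false → out
[8] lift (-3,-16): star map gives 0.08132; window check -1.3 ≤ 0.08132 < -0.5 is false → out
[9] lift (-2,-7): star map gives -0.65192; window check -1.3 ≤ -0.65192 < -0.5 is true → IN Λ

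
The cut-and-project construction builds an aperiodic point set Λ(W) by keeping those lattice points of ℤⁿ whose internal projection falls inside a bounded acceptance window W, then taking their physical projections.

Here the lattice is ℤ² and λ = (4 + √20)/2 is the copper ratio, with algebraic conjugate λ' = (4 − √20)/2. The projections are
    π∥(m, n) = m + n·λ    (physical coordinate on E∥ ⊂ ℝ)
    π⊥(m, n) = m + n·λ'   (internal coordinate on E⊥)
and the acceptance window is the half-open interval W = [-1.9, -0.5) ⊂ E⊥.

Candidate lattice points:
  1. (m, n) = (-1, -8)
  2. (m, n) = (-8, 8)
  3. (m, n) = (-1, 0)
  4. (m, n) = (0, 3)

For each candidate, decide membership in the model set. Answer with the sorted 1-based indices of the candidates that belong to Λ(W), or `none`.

λ' = (4−√20)/2 ≈ -0.23607.
#1 (-1,-8): internal coord -1 + (-8)·λ' = +0.88854; +0.88854 ∉ [-1.9, -0.5) → out
#2 (-8,8): internal coord -8 + (8)·λ' = -9.88854; -9.88854 ∉ [-1.9, -0.5) → out
#3 (-1,0): internal coord -1 + (0)·λ' = -1.00000; -1.00000 ∈ [-1.9, -0.5) → IN Λ
#4 (0,3): internal coord 0 + (3)·λ' = -0.70820; -0.70820 ∈ [-1.9, -0.5) → IN Λ

3, 4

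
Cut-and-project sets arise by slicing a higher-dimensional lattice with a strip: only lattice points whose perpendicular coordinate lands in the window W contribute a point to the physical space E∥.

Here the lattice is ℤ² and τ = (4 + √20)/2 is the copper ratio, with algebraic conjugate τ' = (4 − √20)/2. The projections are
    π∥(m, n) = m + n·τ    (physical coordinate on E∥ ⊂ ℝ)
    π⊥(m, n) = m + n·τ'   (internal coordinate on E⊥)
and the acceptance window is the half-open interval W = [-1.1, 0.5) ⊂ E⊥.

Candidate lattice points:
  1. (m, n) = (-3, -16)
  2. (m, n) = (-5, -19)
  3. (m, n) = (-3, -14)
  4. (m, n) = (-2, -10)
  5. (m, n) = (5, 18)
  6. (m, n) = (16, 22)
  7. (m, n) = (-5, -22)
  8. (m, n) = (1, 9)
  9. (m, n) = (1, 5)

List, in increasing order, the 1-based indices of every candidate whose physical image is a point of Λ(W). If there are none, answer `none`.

2, 3, 4, 7, 9

Compute τ' = (4−√20)/2 = -0.236068, so π⊥(m,n) = m -0.236068·n.
#1 (-3,-16): internal coord -3 + (-16)·τ' = +0.777088; +0.777088 ∉ [-1.1, 0.5) → out
#2 (-5,-19): internal coord -5 + (-19)·τ' = -0.514708; -0.514708 ∈ [-1.1, 0.5) → IN Λ
#3 (-3,-14): internal coord -3 + (-14)·τ' = +0.304952; +0.304952 ∈ [-1.1, 0.5) → IN Λ
#4 (-2,-10): internal coord -2 + (-10)·τ' = +0.360680; +0.360680 ∈ [-1.1, 0.5) → IN Λ
#5 (5,18): internal coord 5 + (18)·τ' = +0.750776; +0.750776 ∉ [-1.1, 0.5) → out
#6 (16,22): internal coord 16 + (22)·τ' = +10.806504; +10.806504 ∉ [-1.1, 0.5) → out
#7 (-5,-22): internal coord -5 + (-22)·τ' = +0.193496; +0.193496 ∈ [-1.1, 0.5) → IN Λ
#8 (1,9): internal coord 1 + (9)·τ' = -1.124612; -1.124612 ∉ [-1.1, 0.5) → out
#9 (1,5): internal coord 1 + (5)·τ' = -0.180340; -0.180340 ∈ [-1.1, 0.5) → IN Λ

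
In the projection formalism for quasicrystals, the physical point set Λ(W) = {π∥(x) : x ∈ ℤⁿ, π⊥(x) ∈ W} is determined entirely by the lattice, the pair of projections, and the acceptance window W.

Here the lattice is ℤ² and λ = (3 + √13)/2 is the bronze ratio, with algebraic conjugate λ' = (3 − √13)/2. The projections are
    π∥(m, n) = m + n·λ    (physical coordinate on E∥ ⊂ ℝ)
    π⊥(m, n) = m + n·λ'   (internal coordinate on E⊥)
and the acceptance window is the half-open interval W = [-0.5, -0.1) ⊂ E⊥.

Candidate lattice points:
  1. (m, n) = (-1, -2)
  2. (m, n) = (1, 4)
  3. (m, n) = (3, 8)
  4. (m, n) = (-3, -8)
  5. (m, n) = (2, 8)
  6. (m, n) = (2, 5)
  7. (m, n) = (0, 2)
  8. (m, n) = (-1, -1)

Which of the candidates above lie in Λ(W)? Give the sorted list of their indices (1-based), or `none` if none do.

Numerically λ ≈ 3.3028 and λ' = −1/λ ≈ -0.3028.
#1 (-1,-2): internal coord -1 + (-2)·λ' = -0.3944; -0.3944 ∈ [-0.5, -0.1) → IN Λ
#2 (1,4): internal coord 1 + (4)·λ' = -0.2111; -0.2111 ∈ [-0.5, -0.1) → IN Λ
#3 (3,8): internal coord 3 + (8)·λ' = +0.5778; +0.5778 ∉ [-0.5, -0.1) → out
#4 (-3,-8): internal coord -3 + (-8)·λ' = -0.5778; -0.5778 ∉ [-0.5, -0.1) → out
#5 (2,8): internal coord 2 + (8)·λ' = -0.4222; -0.4222 ∈ [-0.5, -0.1) → IN Λ
#6 (2,5): internal coord 2 + (5)·λ' = +0.4861; +0.4861 ∉ [-0.5, -0.1) → out
#7 (0,2): internal coord 0 + (2)·λ' = -0.6056; -0.6056 ∉ [-0.5, -0.1) → out
#8 (-1,-1): internal coord -1 + (-1)·λ' = -0.6972; -0.6972 ∉ [-0.5, -0.1) → out

1, 2, 5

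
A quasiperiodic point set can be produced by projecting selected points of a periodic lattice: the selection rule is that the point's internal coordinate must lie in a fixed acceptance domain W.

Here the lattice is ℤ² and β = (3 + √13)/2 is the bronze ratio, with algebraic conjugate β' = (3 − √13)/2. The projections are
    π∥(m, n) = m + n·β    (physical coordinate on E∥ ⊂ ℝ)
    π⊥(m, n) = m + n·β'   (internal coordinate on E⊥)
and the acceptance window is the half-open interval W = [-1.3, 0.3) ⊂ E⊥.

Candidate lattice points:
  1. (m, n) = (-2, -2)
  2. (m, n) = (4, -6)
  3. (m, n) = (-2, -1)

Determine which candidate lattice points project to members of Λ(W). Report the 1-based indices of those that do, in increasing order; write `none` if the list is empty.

β' = (3−√13)/2 ≈ -0.30278.
#1 (-2,-2): internal coord -2 + (-2)·β' = -1.39445; -1.39445 ∉ [-1.3, 0.3) → out
#2 (4,-6): internal coord 4 + (-6)·β' = +5.81665; +5.81665 ∉ [-1.3, 0.3) → out
#3 (-2,-1): internal coord -2 + (-1)·β' = -1.69722; -1.69722 ∉ [-1.3, 0.3) → out

none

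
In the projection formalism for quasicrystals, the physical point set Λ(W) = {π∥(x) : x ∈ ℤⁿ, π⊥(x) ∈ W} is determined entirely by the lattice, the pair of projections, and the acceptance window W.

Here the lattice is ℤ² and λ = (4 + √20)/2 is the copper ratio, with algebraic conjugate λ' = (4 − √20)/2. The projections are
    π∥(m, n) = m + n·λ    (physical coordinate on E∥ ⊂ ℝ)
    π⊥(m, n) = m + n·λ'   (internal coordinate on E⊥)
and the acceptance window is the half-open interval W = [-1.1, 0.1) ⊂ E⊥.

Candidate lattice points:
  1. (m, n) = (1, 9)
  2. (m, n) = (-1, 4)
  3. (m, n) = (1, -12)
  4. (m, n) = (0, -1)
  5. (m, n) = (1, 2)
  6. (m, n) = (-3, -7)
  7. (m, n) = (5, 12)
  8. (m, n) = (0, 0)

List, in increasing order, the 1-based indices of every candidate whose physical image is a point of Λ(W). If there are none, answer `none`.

8

λ' = (4−√20)/2 ≈ -0.2361.
candidate 1: (m,n)=(1,9) → π∥ = 1+9·λ ≈ 39.1246, π⊥ = 1+9·λ' ≈ -1.1246 ∉ [-1.1, 0.1) ⇒ out
candidate 2: (m,n)=(-1,4) → π∥ = -1+4·λ ≈ 15.9443, π⊥ = -1+4·λ' ≈ -1.9443 ∉ [-1.1, 0.1) ⇒ out
candidate 3: (m,n)=(1,-12) → π∥ = 1-12·λ ≈ -49.8328, π⊥ = 1-12·λ' ≈ 3.8328 ∉ [-1.1, 0.1) ⇒ out
candidate 4: (m,n)=(0,-1) → π∥ = 0-1·λ ≈ -4.2361, π⊥ = 0-1·λ' ≈ 0.2361 ∉ [-1.1, 0.1) ⇒ out
candidate 5: (m,n)=(1,2) → π∥ = 1+2·λ ≈ 9.4721, π⊥ = 1+2·λ' ≈ 0.5279 ∉ [-1.1, 0.1) ⇒ out
candidate 6: (m,n)=(-3,-7) → π∥ = -3-7·λ ≈ -32.6525, π⊥ = -3-7·λ' ≈ -1.3475 ∉ [-1.1, 0.1) ⇒ out
candidate 7: (m,n)=(5,12) → π∥ = 5+12·λ ≈ 55.8328, π⊥ = 5+12·λ' ≈ 2.1672 ∉ [-1.1, 0.1) ⇒ out
candidate 8: (m,n)=(0,0) → π∥ = 0+0·λ ≈ 0.0000, π⊥ = 0+0·λ' ≈ 0.0000 ∈ [-1.1, 0.1) ⇒ IN Λ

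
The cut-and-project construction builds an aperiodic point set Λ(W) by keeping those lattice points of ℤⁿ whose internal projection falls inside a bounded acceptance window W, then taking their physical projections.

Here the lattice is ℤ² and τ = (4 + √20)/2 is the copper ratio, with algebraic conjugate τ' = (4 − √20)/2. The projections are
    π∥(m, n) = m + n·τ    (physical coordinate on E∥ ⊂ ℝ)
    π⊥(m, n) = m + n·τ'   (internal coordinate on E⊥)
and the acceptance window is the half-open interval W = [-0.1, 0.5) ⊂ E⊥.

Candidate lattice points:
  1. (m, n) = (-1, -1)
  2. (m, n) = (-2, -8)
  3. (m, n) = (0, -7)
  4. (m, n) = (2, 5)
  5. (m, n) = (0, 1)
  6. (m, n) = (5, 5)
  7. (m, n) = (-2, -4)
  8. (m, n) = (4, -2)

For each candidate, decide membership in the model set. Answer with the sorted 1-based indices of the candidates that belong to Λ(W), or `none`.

none

Numerically τ ≈ 4.23607 and τ' = −1/τ ≈ -0.23607.
candidate 1: (m,n)=(-1,-1) → π∥ = -1-1·τ ≈ -5.23607, π⊥ = -1-1·τ' ≈ -0.76393 ∉ [-0.1, 0.5) ⇒ out
candidate 2: (m,n)=(-2,-8) → π∥ = -2-8·τ ≈ -35.88854, π⊥ = -2-8·τ' ≈ -0.11146 ∉ [-0.1, 0.5) ⇒ out
candidate 3: (m,n)=(0,-7) → π∥ = 0-7·τ ≈ -29.65248, π⊥ = 0-7·τ' ≈ 1.65248 ∉ [-0.1, 0.5) ⇒ out
candidate 4: (m,n)=(2,5) → π∥ = 2+5·τ ≈ 23.18034, π⊥ = 2+5·τ' ≈ 0.81966 ∉ [-0.1, 0.5) ⇒ out
candidate 5: (m,n)=(0,1) → π∥ = 0+1·τ ≈ 4.23607, π⊥ = 0+1·τ' ≈ -0.23607 ∉ [-0.1, 0.5) ⇒ out
candidate 6: (m,n)=(5,5) → π∥ = 5+5·τ ≈ 26.18034, π⊥ = 5+5·τ' ≈ 3.81966 ∉ [-0.1, 0.5) ⇒ out
candidate 7: (m,n)=(-2,-4) → π∥ = -2-4·τ ≈ -18.94427, π⊥ = -2-4·τ' ≈ -1.05573 ∉ [-0.1, 0.5) ⇒ out
candidate 8: (m,n)=(4,-2) → π∥ = 4-2·τ ≈ -4.47214, π⊥ = 4-2·τ' ≈ 4.47214 ∉ [-0.1, 0.5) ⇒ out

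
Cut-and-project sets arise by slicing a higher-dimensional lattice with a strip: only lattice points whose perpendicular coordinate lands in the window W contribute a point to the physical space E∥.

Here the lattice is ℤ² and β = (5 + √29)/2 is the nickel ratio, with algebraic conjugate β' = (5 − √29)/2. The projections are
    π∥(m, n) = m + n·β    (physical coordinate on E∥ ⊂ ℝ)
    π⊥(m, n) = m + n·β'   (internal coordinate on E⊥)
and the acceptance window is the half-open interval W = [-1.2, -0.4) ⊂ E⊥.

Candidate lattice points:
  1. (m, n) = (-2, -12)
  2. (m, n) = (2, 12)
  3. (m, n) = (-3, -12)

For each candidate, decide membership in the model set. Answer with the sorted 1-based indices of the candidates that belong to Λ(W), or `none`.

3

Compute β' = (5−√29)/2 = -0.192582, so π⊥(m,n) = m -0.192582·n.
#1 (-2,-12): internal coord -2 + (-12)·β' = +0.310989; +0.310989 ∉ [-1.2, -0.4) → out
#2 (2,12): internal coord 2 + (12)·β' = -0.310989; -0.310989 ∉ [-1.2, -0.4) → out
#3 (-3,-12): internal coord -3 + (-12)·β' = -0.689011; -0.689011 ∈ [-1.2, -0.4) → IN Λ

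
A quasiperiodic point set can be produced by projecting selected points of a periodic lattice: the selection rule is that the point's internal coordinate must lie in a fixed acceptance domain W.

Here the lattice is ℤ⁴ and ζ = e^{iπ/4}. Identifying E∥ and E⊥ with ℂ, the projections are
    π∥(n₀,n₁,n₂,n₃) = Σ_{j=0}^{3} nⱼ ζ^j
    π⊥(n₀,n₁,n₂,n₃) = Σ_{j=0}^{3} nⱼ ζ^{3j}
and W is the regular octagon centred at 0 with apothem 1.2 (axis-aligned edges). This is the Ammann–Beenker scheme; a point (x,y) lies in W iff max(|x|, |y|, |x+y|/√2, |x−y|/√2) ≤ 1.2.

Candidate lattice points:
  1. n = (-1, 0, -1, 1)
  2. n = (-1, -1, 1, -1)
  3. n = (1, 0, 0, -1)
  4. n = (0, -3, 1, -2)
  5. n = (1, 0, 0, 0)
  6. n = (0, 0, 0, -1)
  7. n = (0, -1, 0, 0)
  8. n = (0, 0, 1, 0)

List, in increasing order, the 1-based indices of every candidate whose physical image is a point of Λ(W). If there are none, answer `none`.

3, 5, 6, 7, 8

π⊥(n) = n₀ + n₁ζ³ + n₂ζ⁶ + n₃ζ⁹ where ζ = e^{iπ/4}.
candidate 1: n = (-1, 0, -1, 1) → π⊥ ≈ (-0.2929, +1.7071); max(|x|,|y|,|x±y|/√2) = 1.7071 > 1.2 ⇒ ∉ W
candidate 2: n = (-1, -1, 1, -1) → π⊥ ≈ (-1.0000, -2.4142); max(|x|,|y|,|x±y|/√2) = 2.4142 > 1.2 ⇒ ∉ W
candidate 3: n = (1, 0, 0, -1) → π⊥ ≈ (+0.2929, -0.7071); max(|x|,|y|,|x±y|/√2) = 0.7071 ≤ 1.2 ⇒ ∈ W
candidate 4: n = (0, -3, 1, -2) → π⊥ ≈ (+0.7071, -4.5355); max(|x|,|y|,|x±y|/√2) = 4.5355 > 1.2 ⇒ ∉ W
candidate 5: n = (1, 0, 0, 0) → π⊥ ≈ (+1.0000, +0.0000); max(|x|,|y|,|x±y|/√2) = 1.0000 ≤ 1.2 ⇒ ∈ W
candidate 6: n = (0, 0, 0, -1) → π⊥ ≈ (-0.7071, -0.7071); max(|x|,|y|,|x±y|/√2) = 1.0000 ≤ 1.2 ⇒ ∈ W
candidate 7: n = (0, -1, 0, 0) → π⊥ ≈ (+0.7071, -0.7071); max(|x|,|y|,|x±y|/√2) = 1.0000 ≤ 1.2 ⇒ ∈ W
candidate 8: n = (0, 0, 1, 0) → π⊥ ≈ (+0.0000, -1.0000); max(|x|,|y|,|x±y|/√2) = 1.0000 ≤ 1.2 ⇒ ∈ W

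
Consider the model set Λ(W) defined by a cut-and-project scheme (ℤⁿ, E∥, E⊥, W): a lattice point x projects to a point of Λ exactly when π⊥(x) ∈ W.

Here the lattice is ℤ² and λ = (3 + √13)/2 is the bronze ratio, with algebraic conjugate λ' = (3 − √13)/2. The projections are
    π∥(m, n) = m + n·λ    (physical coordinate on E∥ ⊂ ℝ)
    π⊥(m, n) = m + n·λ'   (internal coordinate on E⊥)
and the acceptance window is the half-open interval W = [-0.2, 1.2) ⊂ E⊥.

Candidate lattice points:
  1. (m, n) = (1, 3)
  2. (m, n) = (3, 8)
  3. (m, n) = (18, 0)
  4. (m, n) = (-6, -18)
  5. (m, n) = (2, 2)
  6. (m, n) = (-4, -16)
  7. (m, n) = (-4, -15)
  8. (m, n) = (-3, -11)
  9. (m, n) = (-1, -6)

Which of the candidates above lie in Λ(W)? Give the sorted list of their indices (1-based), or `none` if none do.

λ' = (3−√13)/2 ≈ -0.3028.
[1] lift (1,3): star map gives 0.0917; window check -0.2 ≤ 0.0917 < 1.2 is true → IN Λ
[2] lift (3,8): star map gives 0.5778; window check -0.2 ≤ 0.5778 < 1.2 is true → IN Λ
[3] lift (18,0): star map gives 18.0000; window check -0.2 ≤ 18.0000 < 1.2 is false → out
[4] lift (-6,-18): star map gives -0.5500; window check -0.2 ≤ -0.5500 < 1.2 is false → out
[5] lift (2,2): star map gives 1.3944; window check -0.2 ≤ 1.3944 < 1.2 is false → out
[6] lift (-4,-16): star map gives 0.8444; window check -0.2 ≤ 0.8444 < 1.2 is true → IN Λ
[7] lift (-4,-15): star map gives 0.5416; window check -0.2 ≤ 0.5416 < 1.2 is true → IN Λ
[8] lift (-3,-11): star map gives 0.3305; window check -0.2 ≤ 0.3305 < 1.2 is true → IN Λ
[9] lift (-1,-6): star map gives 0.8167; window check -0.2 ≤ 0.8167 < 1.2 is true → IN Λ

1, 2, 6, 7, 8, 9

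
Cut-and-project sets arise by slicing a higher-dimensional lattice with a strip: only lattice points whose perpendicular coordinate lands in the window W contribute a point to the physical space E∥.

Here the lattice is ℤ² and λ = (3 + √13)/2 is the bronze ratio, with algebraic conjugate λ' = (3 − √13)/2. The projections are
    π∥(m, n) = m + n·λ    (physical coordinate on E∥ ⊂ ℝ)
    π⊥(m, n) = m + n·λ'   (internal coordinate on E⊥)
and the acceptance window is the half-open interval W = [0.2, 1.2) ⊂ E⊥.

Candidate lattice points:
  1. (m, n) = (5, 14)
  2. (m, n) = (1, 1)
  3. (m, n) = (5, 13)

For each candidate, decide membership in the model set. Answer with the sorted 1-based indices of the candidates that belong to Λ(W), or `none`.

1, 2, 3

Compute λ' = (3−√13)/2 = -0.302776, so π⊥(m,n) = m -0.302776·n.
[1] lift (5,14): star map gives 0.761141; window check 0.2 ≤ 0.761141 < 1.2 is true → IN Λ
[2] lift (1,1): star map gives 0.697224; window check 0.2 ≤ 0.697224 < 1.2 is true → IN Λ
[3] lift (5,13): star map gives 1.063917; window check 0.2 ≤ 1.063917 < 1.2 is true → IN Λ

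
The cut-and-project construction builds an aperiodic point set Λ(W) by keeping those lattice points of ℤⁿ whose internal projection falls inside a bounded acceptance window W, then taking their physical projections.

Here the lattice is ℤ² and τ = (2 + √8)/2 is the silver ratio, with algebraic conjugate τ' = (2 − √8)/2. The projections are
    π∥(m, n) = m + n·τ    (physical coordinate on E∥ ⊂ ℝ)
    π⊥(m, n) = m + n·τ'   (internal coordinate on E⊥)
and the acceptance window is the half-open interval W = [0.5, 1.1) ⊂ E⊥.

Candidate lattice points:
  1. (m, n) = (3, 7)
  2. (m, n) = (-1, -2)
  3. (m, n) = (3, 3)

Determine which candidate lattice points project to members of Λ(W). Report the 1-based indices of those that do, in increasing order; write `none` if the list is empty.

none

τ' = (2−√8)/2 ≈ -0.414214.
#1 (3,7): internal coord 3 + (7)·τ' = +0.100505; +0.100505 ∉ [0.5, 1.1) → out
#2 (-1,-2): internal coord -1 + (-2)·τ' = -0.171573; -0.171573 ∉ [0.5, 1.1) → out
#3 (3,3): internal coord 3 + (3)·τ' = +1.757359; +1.757359 ∉ [0.5, 1.1) → out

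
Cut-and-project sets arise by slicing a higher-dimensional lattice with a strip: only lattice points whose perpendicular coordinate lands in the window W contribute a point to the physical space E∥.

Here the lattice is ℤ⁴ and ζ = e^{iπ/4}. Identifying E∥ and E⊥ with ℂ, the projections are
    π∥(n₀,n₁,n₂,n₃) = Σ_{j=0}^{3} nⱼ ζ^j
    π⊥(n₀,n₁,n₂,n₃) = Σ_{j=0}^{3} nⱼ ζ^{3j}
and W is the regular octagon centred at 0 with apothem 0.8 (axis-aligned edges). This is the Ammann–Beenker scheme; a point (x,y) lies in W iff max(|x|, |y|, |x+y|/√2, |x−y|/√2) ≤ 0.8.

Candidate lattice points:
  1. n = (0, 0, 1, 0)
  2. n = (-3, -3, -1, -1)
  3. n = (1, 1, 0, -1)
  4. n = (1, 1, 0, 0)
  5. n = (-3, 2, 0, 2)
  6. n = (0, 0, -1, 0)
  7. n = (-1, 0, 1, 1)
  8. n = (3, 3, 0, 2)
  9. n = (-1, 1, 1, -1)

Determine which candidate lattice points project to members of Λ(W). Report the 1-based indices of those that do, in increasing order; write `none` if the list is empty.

π⊥(n) = n₀ + n₁ζ³ + n₂ζ⁶ + n₃ζ⁹ where ζ = e^{iπ/4}.
candidate 1: n = (0, 0, 1, 0) → π⊥ ≈ (+0.0000, -1.0000); max(|x|,|y|,|x±y|/√2) = 1.0000 > 0.8 ⇒ ∉ W
candidate 2: n = (-3, -3, -1, -1) → π⊥ ≈ (-1.5858, -1.8284); max(|x|,|y|,|x±y|/√2) = 2.4142 > 0.8 ⇒ ∉ W
candidate 3: n = (1, 1, 0, -1) → π⊥ ≈ (-0.4142, +0.0000); max(|x|,|y|,|x±y|/√2) = 0.4142 ≤ 0.8 ⇒ ∈ W
candidate 4: n = (1, 1, 0, 0) → π⊥ ≈ (+0.2929, +0.7071); max(|x|,|y|,|x±y|/√2) = 0.7071 ≤ 0.8 ⇒ ∈ W
candidate 5: n = (-3, 2, 0, 2) → π⊥ ≈ (-3.0000, +2.8284); max(|x|,|y|,|x±y|/√2) = 4.1213 > 0.8 ⇒ ∉ W
candidate 6: n = (0, 0, -1, 0) → π⊥ ≈ (+0.0000, +1.0000); max(|x|,|y|,|x±y|/√2) = 1.0000 > 0.8 ⇒ ∉ W
candidate 7: n = (-1, 0, 1, 1) → π⊥ ≈ (-0.2929, -0.2929); max(|x|,|y|,|x±y|/√2) = 0.4142 ≤ 0.8 ⇒ ∈ W
candidate 8: n = (3, 3, 0, 2) → π⊥ ≈ (+2.2929, +3.5355); max(|x|,|y|,|x±y|/√2) = 4.1213 > 0.8 ⇒ ∉ W
candidate 9: n = (-1, 1, 1, -1) → π⊥ ≈ (-2.4142, -1.0000); max(|x|,|y|,|x±y|/√2) = 2.4142 > 0.8 ⇒ ∉ W

3, 4, 7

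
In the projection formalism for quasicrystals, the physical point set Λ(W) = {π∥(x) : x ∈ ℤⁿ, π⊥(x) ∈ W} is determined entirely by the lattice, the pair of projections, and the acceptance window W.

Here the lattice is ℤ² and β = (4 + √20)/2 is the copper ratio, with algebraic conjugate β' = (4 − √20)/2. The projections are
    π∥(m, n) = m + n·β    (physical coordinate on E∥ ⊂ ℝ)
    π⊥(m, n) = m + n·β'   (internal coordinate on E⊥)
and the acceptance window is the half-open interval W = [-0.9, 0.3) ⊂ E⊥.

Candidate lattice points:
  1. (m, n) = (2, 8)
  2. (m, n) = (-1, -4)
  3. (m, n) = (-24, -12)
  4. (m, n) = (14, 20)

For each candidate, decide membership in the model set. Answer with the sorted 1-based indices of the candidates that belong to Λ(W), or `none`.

Numerically β ≈ 4.2361 and β' = −1/β ≈ -0.2361.
#1 (2,8): internal coord 2 + (8)·β' = +0.1115; +0.1115 ∈ [-0.9, 0.3) → IN Λ
#2 (-1,-4): internal coord -1 + (-4)·β' = -0.0557; -0.0557 ∈ [-0.9, 0.3) → IN Λ
#3 (-24,-12): internal coord -24 + (-12)·β' = -21.1672; -21.1672 ∉ [-0.9, 0.3) → out
#4 (14,20): internal coord 14 + (20)·β' = +9.2786; +9.2786 ∉ [-0.9, 0.3) → out

1, 2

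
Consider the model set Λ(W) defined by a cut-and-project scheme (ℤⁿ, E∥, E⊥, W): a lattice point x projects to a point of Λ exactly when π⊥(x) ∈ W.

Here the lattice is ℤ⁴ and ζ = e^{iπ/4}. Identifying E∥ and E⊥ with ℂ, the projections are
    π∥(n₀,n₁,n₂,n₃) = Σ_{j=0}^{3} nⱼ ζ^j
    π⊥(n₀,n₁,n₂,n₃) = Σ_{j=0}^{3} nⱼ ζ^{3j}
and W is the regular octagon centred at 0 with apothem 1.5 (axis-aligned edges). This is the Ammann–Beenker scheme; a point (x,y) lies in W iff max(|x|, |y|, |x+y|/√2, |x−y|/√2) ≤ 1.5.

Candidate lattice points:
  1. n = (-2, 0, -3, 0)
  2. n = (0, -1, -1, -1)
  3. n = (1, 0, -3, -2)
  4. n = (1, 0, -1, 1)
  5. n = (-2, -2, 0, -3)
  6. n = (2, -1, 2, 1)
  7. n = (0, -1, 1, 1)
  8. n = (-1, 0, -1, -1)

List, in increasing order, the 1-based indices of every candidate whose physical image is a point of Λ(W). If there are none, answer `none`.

2

π⊥(n) = n₀ + n₁ζ³ + n₂ζ⁶ + n₃ζ⁹ where ζ = e^{iπ/4}.
candidate 1: n = (-2, 0, -3, 0) → π⊥ ≈ (-2.00000, +3.00000); max(|x|,|y|,|x±y|/√2) = 3.53553 > 1.5 ⇒ ∉ W
candidate 2: n = (0, -1, -1, -1) → π⊥ ≈ (+0.00000, -0.41421); max(|x|,|y|,|x±y|/√2) = 0.41421 ≤ 1.5 ⇒ ∈ W
candidate 3: n = (1, 0, -3, -2) → π⊥ ≈ (-0.41421, +1.58579); max(|x|,|y|,|x±y|/√2) = 1.58579 > 1.5 ⇒ ∉ W
candidate 4: n = (1, 0, -1, 1) → π⊥ ≈ (+1.70711, +1.70711); max(|x|,|y|,|x±y|/√2) = 2.41421 > 1.5 ⇒ ∉ W
candidate 5: n = (-2, -2, 0, -3) → π⊥ ≈ (-2.70711, -3.53553); max(|x|,|y|,|x±y|/√2) = 4.41421 > 1.5 ⇒ ∉ W
candidate 6: n = (2, -1, 2, 1) → π⊥ ≈ (+3.41421, -2.00000); max(|x|,|y|,|x±y|/√2) = 3.82843 > 1.5 ⇒ ∉ W
candidate 7: n = (0, -1, 1, 1) → π⊥ ≈ (+1.41421, -1.00000); max(|x|,|y|,|x±y|/√2) = 1.70711 > 1.5 ⇒ ∉ W
candidate 8: n = (-1, 0, -1, -1) → π⊥ ≈ (-1.70711, +0.29289); max(|x|,|y|,|x±y|/√2) = 1.70711 > 1.5 ⇒ ∉ W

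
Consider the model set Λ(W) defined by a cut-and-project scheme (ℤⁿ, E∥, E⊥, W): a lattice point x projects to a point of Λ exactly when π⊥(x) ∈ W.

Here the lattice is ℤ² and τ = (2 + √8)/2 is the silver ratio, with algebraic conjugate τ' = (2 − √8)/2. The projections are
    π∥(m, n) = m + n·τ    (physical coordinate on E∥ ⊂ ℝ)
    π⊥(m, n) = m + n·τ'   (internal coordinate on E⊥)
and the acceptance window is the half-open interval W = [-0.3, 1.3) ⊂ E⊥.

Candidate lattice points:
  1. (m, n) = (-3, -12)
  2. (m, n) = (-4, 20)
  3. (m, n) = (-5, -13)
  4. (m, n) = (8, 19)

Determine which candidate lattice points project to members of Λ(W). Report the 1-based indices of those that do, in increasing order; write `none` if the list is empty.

Numerically τ ≈ 2.414214 and τ' = −1/τ ≈ -0.414214.
[1] lift (-3,-12): star map gives 1.970563; window check -0.3 ≤ 1.970563 < 1.3 is false → out
[2] lift (-4,20): star map gives -12.284271; window check -0.3 ≤ -12.284271 < 1.3 is false → out
[3] lift (-5,-13): star map gives 0.384776; window check -0.3 ≤ 0.384776 < 1.3 is true → IN Λ
[4] lift (8,19): star map gives 0.129942; window check -0.3 ≤ 0.129942 < 1.3 is true → IN Λ

3, 4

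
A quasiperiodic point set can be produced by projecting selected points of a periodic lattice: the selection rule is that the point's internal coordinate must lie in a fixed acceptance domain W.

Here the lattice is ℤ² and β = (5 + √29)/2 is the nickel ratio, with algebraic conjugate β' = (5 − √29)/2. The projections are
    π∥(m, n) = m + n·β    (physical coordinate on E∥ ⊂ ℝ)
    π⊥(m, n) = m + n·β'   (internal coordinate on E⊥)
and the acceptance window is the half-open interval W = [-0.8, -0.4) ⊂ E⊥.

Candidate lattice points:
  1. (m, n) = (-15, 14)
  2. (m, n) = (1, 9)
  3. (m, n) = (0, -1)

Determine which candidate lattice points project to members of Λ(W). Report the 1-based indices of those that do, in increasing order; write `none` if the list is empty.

2

Numerically β ≈ 5.192582 and β' = −1/β ≈ -0.192582.
#1 (-15,14): internal coord -15 + (14)·β' = -17.696154; -17.696154 ∉ [-0.8, -0.4) → out
#2 (1,9): internal coord 1 + (9)·β' = -0.733242; -0.733242 ∈ [-0.8, -0.4) → IN Λ
#3 (0,-1): internal coord 0 + (-1)·β' = +0.192582; +0.192582 ∉ [-0.8, -0.4) → out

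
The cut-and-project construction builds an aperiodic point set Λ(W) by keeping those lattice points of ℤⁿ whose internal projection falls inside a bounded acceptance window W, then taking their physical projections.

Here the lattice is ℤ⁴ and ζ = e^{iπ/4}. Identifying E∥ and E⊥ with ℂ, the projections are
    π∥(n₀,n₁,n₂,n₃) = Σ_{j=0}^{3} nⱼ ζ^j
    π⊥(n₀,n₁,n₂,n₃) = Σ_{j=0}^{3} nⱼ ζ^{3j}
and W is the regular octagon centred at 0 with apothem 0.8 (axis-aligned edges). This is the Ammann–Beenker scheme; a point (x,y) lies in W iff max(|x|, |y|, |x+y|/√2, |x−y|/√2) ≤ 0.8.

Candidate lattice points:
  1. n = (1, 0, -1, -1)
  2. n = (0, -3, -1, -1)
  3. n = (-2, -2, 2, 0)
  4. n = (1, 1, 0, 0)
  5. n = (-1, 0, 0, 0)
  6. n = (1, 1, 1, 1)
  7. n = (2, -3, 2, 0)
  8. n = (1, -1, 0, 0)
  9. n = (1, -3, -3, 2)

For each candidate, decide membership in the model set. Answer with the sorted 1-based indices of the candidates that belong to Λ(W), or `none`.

π⊥(n) = n₀ + n₁ζ³ + n₂ζ⁶ + n₃ζ⁹ where ζ = e^{iπ/4}.
candidate 1: n = (1, 0, -1, -1) → π⊥ ≈ (+0.29289, +0.29289); max(|x|,|y|,|x±y|/√2) = 0.41421 ≤ 0.8 ⇒ ∈ W
candidate 2: n = (0, -3, -1, -1) → π⊥ ≈ (+1.41421, -1.82843); max(|x|,|y|,|x±y|/√2) = 2.29289 > 0.8 ⇒ ∉ W
candidate 3: n = (-2, -2, 2, 0) → π⊥ ≈ (-0.58579, -3.41421); max(|x|,|y|,|x±y|/√2) = 3.41421 > 0.8 ⇒ ∉ W
candidate 4: n = (1, 1, 0, 0) → π⊥ ≈ (+0.29289, +0.70711); max(|x|,|y|,|x±y|/√2) = 0.70711 ≤ 0.8 ⇒ ∈ W
candidate 5: n = (-1, 0, 0, 0) → π⊥ ≈ (-1.00000, +0.00000); max(|x|,|y|,|x±y|/√2) = 1.00000 > 0.8 ⇒ ∉ W
candidate 6: n = (1, 1, 1, 1) → π⊥ ≈ (+1.00000, +0.41421); max(|x|,|y|,|x±y|/√2) = 1.00000 > 0.8 ⇒ ∉ W
candidate 7: n = (2, -3, 2, 0) → π⊥ ≈ (+4.12132, -4.12132); max(|x|,|y|,|x±y|/√2) = 5.82843 > 0.8 ⇒ ∉ W
candidate 8: n = (1, -1, 0, 0) → π⊥ ≈ (+1.70711, -0.70711); max(|x|,|y|,|x±y|/√2) = 1.70711 > 0.8 ⇒ ∉ W
candidate 9: n = (1, -3, -3, 2) → π⊥ ≈ (+4.53553, +2.29289); max(|x|,|y|,|x±y|/√2) = 4.82843 > 0.8 ⇒ ∉ W

1, 4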